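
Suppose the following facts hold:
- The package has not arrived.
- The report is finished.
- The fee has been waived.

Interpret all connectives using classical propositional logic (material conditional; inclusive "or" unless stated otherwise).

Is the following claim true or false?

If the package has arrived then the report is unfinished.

true

Let Q = "the package has arrived" (False), U = "the report is finished" (True).
In symbols: Q -> not U

not U = not True = False
Q -> not U = False -> False = True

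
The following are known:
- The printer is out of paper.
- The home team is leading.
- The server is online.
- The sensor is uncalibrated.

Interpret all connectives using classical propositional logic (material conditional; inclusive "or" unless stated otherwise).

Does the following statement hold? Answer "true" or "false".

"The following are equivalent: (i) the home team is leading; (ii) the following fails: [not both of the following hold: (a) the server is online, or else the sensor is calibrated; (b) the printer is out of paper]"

True.

Let Q = "the home team is leading" (T), R = "the server is online" (T), S = "the sensor is calibrated" (F), P = "the printer has paper" (F).
In symbols: Q <-> ~((R | S) nand ~P)

R | S = T | F = T
~P = ~F = T
(R | S) nand ~P = T nand T = F
~((R | S) nand ~P) = ~F = T
Q <-> ~((R | S) nand ~P) = T <-> T = T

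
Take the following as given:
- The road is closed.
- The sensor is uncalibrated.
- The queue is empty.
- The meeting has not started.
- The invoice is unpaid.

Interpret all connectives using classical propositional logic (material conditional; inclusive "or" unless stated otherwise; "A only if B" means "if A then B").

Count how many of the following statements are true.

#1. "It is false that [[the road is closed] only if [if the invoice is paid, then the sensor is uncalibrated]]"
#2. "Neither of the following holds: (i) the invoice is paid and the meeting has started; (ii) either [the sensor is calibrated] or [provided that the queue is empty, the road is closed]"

Let S = "the road is closed" (True), Q = "the invoice is paid" (False), W = "the sensor is calibrated" (False), V = "the meeting has started" (False), H = "the queue is empty" (True).

#1: Parsed as not (S -> (Q -> not W))

not W = not False = True
Q -> not W = False -> True = True
S -> (Q -> not W) = True -> True = True
not (S -> (Q -> not W)) = not True = False
Hence #1 is false.

#2: This is (Q and V) nor (W or (H -> S)).

Q and V = False and False = False
H -> S = True -> True = True
W or (H -> S) = False or True = True
(Q and V) nor (W or (H -> S)) = False nor True = False
Hence #2 is false.

True statements: 0 (none).

0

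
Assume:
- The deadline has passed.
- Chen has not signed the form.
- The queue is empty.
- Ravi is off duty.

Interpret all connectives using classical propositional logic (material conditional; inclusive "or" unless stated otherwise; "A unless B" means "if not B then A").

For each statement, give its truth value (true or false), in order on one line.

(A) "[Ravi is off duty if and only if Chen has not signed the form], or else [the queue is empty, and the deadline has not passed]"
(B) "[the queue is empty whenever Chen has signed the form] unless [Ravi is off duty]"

(A) true / (B) true

Let S = "Ravi is on call" (F), Q = "Chen has signed the form" (F), R = "the queue is empty" (T), P = "the deadline has passed" (T).

(A): Parsed as (~S <-> ~Q) | (R & ~P)

~S = ~F = T
~Q = ~F = T
~S <-> ~Q = T <-> T = T
~P = ~T = F
R & ~P = T & F = F
(~S <-> ~Q) | (R & ~P) = T | F = T
So (A) is true.

(B): Parsed as (Q -> R) | ~S

Q -> R = F -> T = T
~S = ~F = T
(Q -> R) | ~S = T | T = T
Thus (B) is true.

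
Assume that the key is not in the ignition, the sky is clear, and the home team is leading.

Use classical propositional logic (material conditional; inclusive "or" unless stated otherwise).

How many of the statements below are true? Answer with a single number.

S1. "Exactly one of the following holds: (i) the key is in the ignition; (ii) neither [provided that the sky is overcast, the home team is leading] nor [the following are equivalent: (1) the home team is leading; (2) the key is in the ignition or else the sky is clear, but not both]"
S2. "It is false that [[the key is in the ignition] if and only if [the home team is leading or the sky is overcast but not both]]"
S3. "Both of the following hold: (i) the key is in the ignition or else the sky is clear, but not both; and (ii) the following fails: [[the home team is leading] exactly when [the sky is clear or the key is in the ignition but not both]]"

1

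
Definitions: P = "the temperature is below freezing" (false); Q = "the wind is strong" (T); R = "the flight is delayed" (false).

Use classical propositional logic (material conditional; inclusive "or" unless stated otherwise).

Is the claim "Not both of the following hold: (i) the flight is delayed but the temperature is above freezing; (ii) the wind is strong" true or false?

Values: R=False, P=False, Q=True.
In symbols: (R and not P) nand Q

not P = not False = True
R and not P = False and True = False
(R and not P) nand Q = False nand True = True

True.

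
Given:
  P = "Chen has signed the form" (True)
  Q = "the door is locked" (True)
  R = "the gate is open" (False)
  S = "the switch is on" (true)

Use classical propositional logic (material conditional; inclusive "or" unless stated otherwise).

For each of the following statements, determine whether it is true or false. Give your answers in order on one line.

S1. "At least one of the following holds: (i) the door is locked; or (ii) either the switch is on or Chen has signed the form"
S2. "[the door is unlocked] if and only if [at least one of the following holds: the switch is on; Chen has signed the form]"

S1: In symbols: Q ∨ (S ∨ P)

S ∨ P = T ∨ T = T
Q ∨ (S ∨ P) = T ∨ T = T
Hence S1 is true.

S2: Parsed as ¬Q ↔ (S ∨ P)

¬Q = ¬T = F
S ∨ P = T ∨ T = T
¬Q ↔ (S ∨ P) = F ↔ T = F
So S2 is false.

S1 True / S2 False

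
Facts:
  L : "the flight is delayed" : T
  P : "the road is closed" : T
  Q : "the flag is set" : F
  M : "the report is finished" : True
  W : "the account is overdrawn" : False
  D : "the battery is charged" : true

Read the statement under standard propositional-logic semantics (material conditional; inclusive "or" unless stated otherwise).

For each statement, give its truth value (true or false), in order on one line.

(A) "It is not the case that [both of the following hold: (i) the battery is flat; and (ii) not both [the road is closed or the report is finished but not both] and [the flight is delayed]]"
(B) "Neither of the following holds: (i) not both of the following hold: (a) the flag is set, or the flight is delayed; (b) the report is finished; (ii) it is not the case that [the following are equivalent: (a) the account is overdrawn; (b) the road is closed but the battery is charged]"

(A) True; (B) False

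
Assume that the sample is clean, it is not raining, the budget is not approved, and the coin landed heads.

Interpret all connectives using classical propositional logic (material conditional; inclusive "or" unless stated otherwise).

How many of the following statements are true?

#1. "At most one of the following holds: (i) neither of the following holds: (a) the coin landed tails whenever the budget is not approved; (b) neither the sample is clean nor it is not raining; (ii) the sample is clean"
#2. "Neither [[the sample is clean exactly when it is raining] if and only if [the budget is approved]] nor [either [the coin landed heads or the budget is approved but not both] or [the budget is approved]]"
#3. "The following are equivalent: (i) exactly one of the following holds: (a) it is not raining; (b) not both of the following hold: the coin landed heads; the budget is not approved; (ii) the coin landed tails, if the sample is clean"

Let R = "the budget is approved" (False), S = "the coin landed heads" (True), P = "the sample is contaminated" (False), Q = "it is raining" (False).

#1: Parsed as ((not R -> not S) nor (not P nor not Q)) nand not P

not R = not False = True
not S = not True = False
not R -> not S = True -> False = False
not P = not False = True
not Q = not False = True
not P nor not Q = True nor True = False
(not R -> not S) nor (not P nor not Q) = False nor False = True
not P = not False = True
((not R -> not S) nor (not P nor not Q)) nand not P = True nand True = False
So #1 is false.

#2: This is ((not P iff Q) iff R) nor ((S xor R) or R).

not P = not False = True
not P iff Q = True iff False = False
(not P iff Q) iff R = False iff False = True
S xor R = True xor False = True
(S xor R) or R = True or False = True
((not P iff Q) iff R) nor ((S xor R) or R) = True nor True = False
Thus #2 is false.

#3: This is (not Q xor (S nand not R)) iff (not P -> not S).

not Q = not False = True
not R = not False = True
S nand not R = True nand True = False
not Q xor (S nand not R) = True xor False = True
not P = not False = True
not S = not True = False
not P -> not S = True -> False = False
(not Q xor (S nand not R)) iff (not P -> not S) = True iff False = False
So #3 is false.

0 of the 3 statements are true (none).

0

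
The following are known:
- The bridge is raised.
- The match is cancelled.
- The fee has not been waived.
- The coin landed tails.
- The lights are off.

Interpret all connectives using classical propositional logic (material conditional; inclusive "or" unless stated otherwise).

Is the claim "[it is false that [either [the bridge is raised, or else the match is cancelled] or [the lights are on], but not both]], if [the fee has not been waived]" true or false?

false

Let M = "the fee has been waived" (F), P = "the bridge is raised" (T), Q = "the match is cancelled" (T), H = "the lights are on" (F).
In symbols: ¬M → ¬((P ∨ Q) ⊕ H)

¬M = ¬F = T
P ∨ Q = T ∨ T = T
(P ∨ Q) ⊕ H = T ⊕ F = T
¬((P ∨ Q) ⊕ H) = ¬T = F
¬M → ¬((P ∨ Q) ⊕ H) = T → F = F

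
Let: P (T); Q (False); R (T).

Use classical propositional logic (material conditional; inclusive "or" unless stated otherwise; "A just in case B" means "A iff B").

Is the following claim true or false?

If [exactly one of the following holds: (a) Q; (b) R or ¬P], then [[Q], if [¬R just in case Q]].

The statement is false.

Parsed as (Q xor (R | ~P)) -> ((~R <-> Q) -> Q)

~P = ~T = F
R | ~P = T | F = T
Q xor (R | ~P) = F xor T = T
~R = ~T = F
~R <-> Q = F <-> F = T
(~R <-> Q) -> Q = T -> F = F
(Q xor (R | ~P)) -> ((~R <-> Q) -> Q) = T -> F = F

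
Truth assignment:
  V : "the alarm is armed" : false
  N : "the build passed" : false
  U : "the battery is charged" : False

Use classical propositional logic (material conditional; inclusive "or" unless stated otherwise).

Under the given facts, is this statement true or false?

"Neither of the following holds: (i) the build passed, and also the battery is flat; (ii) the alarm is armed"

The statement is true.

Values: N=F, U=F, V=F.
In symbols: (N & ~U) nor V

~U = ~F = T
N & ~U = F & T = F
(N & ~U) nor V = F nor F = T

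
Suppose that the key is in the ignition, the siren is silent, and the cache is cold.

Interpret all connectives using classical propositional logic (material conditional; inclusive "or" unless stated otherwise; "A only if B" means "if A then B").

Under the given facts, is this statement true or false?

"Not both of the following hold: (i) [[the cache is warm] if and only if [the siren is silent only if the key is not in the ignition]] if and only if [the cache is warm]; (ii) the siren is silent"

Let S = "the cache is warm" (False), P = "the siren is sounding" (False), Q = "the key is in the ignition" (True).
This is ((S iff (not P -> not Q)) iff S) nand not P.

not P = not False = True
not Q = not True = False
not P -> not Q = True -> False = False
S iff (not P -> not Q) = False iff False = True
(S iff (not P -> not Q)) iff S = True iff False = False
not P = not False = True
((S iff (not P -> not Q)) iff S) nand not P = False nand True = True

True.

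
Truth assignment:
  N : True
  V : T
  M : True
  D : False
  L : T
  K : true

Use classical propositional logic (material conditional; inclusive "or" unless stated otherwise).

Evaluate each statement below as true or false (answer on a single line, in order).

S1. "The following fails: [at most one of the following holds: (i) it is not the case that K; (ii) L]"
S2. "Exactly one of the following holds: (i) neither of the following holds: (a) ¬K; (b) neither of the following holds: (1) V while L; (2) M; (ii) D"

S1: This is not (not K nand L).

not K = not True = False
not K nand L = False nand True = True
not (not K nand L) = not True = False
Hence S1 is false.

S2: In symbols: (not K nor ((V and L) nor M)) xor D

not K = not True = False
V and L = True and True = True
(V and L) nor M = True nor True = False
not K nor ((V and L) nor M) = False nor False = True
(not K nor ((V and L) nor M)) xor D = True xor False = True
Thus S2 is true.

S1 F / S2 T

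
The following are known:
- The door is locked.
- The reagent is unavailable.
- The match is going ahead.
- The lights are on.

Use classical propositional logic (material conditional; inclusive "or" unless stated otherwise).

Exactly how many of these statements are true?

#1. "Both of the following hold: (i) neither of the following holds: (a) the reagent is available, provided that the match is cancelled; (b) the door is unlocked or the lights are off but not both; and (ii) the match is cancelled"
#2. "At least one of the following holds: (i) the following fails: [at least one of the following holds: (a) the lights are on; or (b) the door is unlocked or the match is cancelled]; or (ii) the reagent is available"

0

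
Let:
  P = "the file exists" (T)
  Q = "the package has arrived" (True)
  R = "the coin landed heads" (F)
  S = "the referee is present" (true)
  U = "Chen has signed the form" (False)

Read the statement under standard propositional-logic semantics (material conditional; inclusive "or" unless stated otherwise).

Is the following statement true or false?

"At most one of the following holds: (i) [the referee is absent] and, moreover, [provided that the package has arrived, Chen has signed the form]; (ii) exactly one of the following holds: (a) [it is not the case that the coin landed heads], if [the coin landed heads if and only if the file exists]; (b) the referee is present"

True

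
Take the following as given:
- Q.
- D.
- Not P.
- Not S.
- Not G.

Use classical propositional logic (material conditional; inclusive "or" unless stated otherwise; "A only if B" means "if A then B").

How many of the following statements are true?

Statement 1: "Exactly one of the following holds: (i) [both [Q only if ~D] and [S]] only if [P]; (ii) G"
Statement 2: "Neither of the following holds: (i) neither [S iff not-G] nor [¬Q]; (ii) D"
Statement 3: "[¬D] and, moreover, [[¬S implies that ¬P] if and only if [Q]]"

1

Statement 1: Parsed as (((Q → ¬D) ∧ S) → P) ⊕ G

¬D = ¬T = F
Q → ¬D = T → F = F
(Q → ¬D) ∧ S = F ∧ F = F
((Q → ¬D) ∧ S) → P = F → F = T
(((Q → ¬D) ∧ S) → P) ⊕ G = T ⊕ F = T
Thus Statement 1 is true.

Statement 2: Formalization: ((S ↔ ¬G) ↓ ¬Q) ↓ D

¬G = ¬F = T
S ↔ ¬G = F ↔ T = F
¬Q = ¬T = F
(S ↔ ¬G) ↓ ¬Q = F ↓ F = T
((S ↔ ¬G) ↓ ¬Q) ↓ D = T ↓ T = F
Thus Statement 2 is false.

Statement 3: Formalization: ¬D ∧ ((¬S → ¬P) ↔ Q)

¬D = ¬T = F
¬S = ¬F = T
¬P = ¬F = T
¬S → ¬P = T → T = T
(¬S → ¬P) ↔ Q = T ↔ T = T
¬D ∧ ((¬S → ¬P) ↔ Q) = F ∧ T = F
Thus Statement 3 is false.

1 of the 3 statements is true (Statement 1).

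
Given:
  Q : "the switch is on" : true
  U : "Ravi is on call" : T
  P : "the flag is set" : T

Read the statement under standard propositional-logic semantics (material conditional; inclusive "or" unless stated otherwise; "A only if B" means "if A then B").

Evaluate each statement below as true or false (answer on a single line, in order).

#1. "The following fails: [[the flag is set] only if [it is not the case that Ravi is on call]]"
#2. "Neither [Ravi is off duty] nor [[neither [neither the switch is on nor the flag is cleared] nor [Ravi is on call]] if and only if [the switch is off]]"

#1 True / #2 False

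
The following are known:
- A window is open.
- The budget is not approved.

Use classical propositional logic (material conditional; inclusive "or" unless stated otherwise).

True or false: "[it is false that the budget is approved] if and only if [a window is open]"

Let U = "the budget is approved" (False), P = "a window is open" (True).
In symbols: not U iff P

not U = not False = True
not U iff P = True iff True = True

True.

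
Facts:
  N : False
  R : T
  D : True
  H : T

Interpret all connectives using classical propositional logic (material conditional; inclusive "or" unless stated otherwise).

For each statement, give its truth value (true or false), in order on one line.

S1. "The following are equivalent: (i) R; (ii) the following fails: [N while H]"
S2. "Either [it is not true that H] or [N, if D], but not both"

S1 T / S2 F

S1: Formalization: R ↔ ¬(N ∧ H)

N ∧ H = F ∧ T = F
¬(N ∧ H) = ¬F = T
R ↔ ¬(N ∧ H) = T ↔ T = T
Hence S1 is true.

S2: In symbols: ¬H ⊕ (D → N)

¬H = ¬T = F
D → N = T → F = F
¬H ⊕ (D → N) = F ⊕ F = F
So S2 is false.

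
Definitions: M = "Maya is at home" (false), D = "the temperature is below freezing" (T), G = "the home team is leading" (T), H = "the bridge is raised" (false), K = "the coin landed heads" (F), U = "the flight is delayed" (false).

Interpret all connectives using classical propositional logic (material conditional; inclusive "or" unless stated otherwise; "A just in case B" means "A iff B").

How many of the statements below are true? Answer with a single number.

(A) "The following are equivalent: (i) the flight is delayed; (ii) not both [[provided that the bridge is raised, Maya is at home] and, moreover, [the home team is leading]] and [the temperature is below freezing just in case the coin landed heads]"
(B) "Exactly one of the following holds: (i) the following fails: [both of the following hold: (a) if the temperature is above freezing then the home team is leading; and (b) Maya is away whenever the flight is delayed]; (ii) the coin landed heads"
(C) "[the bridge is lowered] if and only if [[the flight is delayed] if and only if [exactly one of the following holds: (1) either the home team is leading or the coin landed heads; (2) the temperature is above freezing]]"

0

(A): Formalization: U <-> (((H -> M) & G) nand (D <-> K))

H -> M = F -> F = T
(H -> M) & G = T & T = T
D <-> K = T <-> F = F
((H -> M) & G) nand (D <-> K) = T nand F = T
U <-> (((H -> M) & G) nand (D <-> K)) = F <-> T = F
Hence (A) is false.

(B): In symbols: ~((~D -> G) & (U -> ~M)) xor K

~D = ~T = F
~D -> G = F -> T = T
~M = ~F = T
U -> ~M = F -> T = T
(~D -> G) & (U -> ~M) = T & T = T
~((~D -> G) & (U -> ~M)) = ~T = F
~((~D -> G) & (U -> ~M)) xor K = F xor F = F
Thus (B) is false.

(C): In symbols: ~H <-> (U <-> ((G | K) xor ~D))

~H = ~F = T
G | K = T | F = T
~D = ~T = F
(G | K) xor ~D = T xor F = T
U <-> ((G | K) xor ~D) = F <-> T = F
~H <-> (U <-> ((G | K) xor ~D)) = T <-> F = F
So (C) is false.

True statements: 0 (none).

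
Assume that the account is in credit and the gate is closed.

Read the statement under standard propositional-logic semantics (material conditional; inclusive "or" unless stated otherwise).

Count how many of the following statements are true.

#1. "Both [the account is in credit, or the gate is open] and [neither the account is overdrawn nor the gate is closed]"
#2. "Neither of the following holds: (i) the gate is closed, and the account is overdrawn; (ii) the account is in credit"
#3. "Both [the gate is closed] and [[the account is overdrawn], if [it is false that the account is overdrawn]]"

0

Let P = "the account is overdrawn" (False), Q = "the gate is open" (False).

#1: Parsed as (not P or Q) and (P nor not Q)

not P = not False = True
not P or Q = True or False = True
not Q = not False = True
P nor not Q = False nor True = False
(not P or Q) and (P nor not Q) = True and False = False
So #1 is false.

#2: Parsed as (not Q and P) nor not P

not Q = not False = True
not Q and P = True and False = False
not P = not False = True
(not Q and P) nor not P = False nor True = False
Thus #2 is false.

#3: Formalization: not Q and (not P -> P)

not Q = not False = True
not P = not False = True
not P -> P = True -> False = False
not Q and (not P -> P) = True and False = False
Thus #3 is false.

True statements: 0 (none).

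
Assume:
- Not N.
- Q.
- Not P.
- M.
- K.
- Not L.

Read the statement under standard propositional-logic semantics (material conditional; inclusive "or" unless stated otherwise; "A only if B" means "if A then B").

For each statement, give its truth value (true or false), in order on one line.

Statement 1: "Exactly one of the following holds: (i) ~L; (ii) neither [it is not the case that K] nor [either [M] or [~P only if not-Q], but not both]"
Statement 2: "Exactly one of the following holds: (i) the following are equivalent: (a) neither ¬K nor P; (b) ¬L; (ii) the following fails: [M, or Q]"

Statement 1 T / Statement 2 T

Statement 1: This is ~L xor (~K nor (M xor (~P -> ~Q))).

~L = ~F = T
~K = ~T = F
~P = ~F = T
~Q = ~T = F
~P -> ~Q = T -> F = F
M xor (~P -> ~Q) = T xor F = T
~K nor (M xor (~P -> ~Q)) = F nor T = F
~L xor (~K nor (M xor (~P -> ~Q))) = T xor F = T
Thus Statement 1 is true.

Statement 2: Parsed as ((~K nor P) <-> ~L) xor ~(M | Q)

~K = ~T = F
~K nor P = F nor F = T
~L = ~F = T
(~K nor P) <-> ~L = T <-> T = T
M | Q = T | T = T
~(M | Q) = ~T = F
((~K nor P) <-> ~L) xor ~(M | Q) = T xor F = T
Hence Statement 2 is true.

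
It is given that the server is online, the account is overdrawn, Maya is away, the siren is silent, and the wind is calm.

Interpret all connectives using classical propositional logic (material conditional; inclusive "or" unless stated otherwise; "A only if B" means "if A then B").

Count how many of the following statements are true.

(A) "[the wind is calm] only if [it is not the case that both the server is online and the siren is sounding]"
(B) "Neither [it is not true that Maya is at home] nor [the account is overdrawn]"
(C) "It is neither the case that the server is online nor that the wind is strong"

Let U = "the wind is strong" (F), P = "the server is online" (T), S = "the siren is sounding" (F), R = "Maya is at home" (F), Q = "the account is overdrawn" (T).

(A): This is ¬U → (P ↑ S).

¬U = ¬F = T
P ↑ S = T ↑ F = T
¬U → (P ↑ S) = T → T = T
Thus (A) is true.

(B): In symbols: ¬R ↓ Q

¬R = ¬F = T
¬R ↓ Q = T ↓ T = F
So (B) is false.

(C): Parsed as P ↓ U

P ↓ U = T ↓ F = F
Thus (C) is false.

Count: 1.

1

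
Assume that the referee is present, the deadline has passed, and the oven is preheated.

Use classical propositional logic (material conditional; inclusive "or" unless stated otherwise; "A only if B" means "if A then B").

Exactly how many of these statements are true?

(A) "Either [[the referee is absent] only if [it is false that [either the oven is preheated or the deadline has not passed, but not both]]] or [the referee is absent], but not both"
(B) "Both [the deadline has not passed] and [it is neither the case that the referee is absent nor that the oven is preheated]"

1

Let P = "the referee is present" (T), R = "the oven is preheated" (T), Q = "the deadline has passed" (T).

(A): This is (~P -> ~(R xor ~Q)) xor ~P.

~P = ~T = F
~Q = ~T = F
R xor ~Q = T xor F = T
~(R xor ~Q) = ~T = F
~P -> ~(R xor ~Q) = F -> F = T
~P = ~T = F
(~P -> ~(R xor ~Q)) xor ~P = T xor F = T
Hence (A) is true.

(B): In symbols: ~Q & (~P nor R)

~Q = ~T = F
~P = ~T = F
~P nor R = F nor T = F
~Q & (~P nor R) = F & F = F
Hence (B) is false.

1 of the 2 statements is true.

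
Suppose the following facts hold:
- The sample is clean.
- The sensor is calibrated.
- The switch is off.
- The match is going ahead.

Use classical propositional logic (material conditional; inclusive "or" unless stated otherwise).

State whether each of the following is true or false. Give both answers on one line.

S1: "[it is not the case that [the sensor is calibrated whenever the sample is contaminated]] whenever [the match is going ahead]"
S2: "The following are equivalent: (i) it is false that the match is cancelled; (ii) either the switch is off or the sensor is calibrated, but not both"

S1 F / S2 F

Let S = "the match is cancelled" (F), P = "the sample is contaminated" (F), Q = "the sensor is calibrated" (T), R = "the switch is on" (F).

S1: This is ~S -> ~(P -> Q).

~S = ~F = T
P -> Q = F -> T = T
~(P -> Q) = ~T = F
~S -> ~(P -> Q) = T -> F = F
So S1 is false.

S2: This is ~S <-> (~R xor Q).

~S = ~F = T
~R = ~F = T
~R xor Q = T xor T = F
~S <-> (~R xor Q) = T <-> F = F
Hence S2 is false.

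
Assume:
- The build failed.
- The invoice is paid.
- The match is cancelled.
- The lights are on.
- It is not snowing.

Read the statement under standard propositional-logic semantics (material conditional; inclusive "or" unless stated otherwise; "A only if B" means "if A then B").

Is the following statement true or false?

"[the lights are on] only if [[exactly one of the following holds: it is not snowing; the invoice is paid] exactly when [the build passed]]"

True

Let R = "the lights are on" (True), V = "it is snowing" (False), M = "the invoice is paid" (True), H = "the build passed" (False).
In symbols: R -> ((not V xor M) iff H)

not V = not False = True
not V xor M = True xor True = False
(not V xor M) iff H = False iff False = True
R -> ((not V xor M) iff H) = True -> True = True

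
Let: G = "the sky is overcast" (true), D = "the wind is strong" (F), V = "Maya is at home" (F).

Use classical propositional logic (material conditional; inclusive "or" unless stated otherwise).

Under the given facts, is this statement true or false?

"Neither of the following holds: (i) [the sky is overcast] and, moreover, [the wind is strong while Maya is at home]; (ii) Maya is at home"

True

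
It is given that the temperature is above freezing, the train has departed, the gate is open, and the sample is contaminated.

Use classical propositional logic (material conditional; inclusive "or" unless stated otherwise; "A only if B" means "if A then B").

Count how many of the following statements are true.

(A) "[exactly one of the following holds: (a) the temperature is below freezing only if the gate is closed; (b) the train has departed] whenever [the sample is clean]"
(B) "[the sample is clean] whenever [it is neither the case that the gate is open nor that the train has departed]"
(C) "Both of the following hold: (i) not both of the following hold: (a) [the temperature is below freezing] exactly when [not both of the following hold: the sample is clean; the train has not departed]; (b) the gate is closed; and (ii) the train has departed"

Let S = "the sample is contaminated" (T), P = "the temperature is below freezing" (F), R = "the gate is open" (T), Q = "the train has departed" (T).

(A): Formalization: ¬S → ((P → ¬R) ⊕ Q)

¬S = ¬T = F
¬R = ¬T = F
P → ¬R = F → F = T
(P → ¬R) ⊕ Q = T ⊕ T = F
¬S → ((P → ¬R) ⊕ Q) = F → F = T
So (A) is true.

(B): Formalization: (R ↓ Q) → ¬S

R ↓ Q = T ↓ T = F
¬S = ¬T = F
(R ↓ Q) → ¬S = F → F = T
So (B) is true.

(C): Parsed as ((P ↔ (¬S ↑ ¬Q)) ↑ ¬R) ∧ Q

¬S = ¬T = F
¬Q = ¬T = F
¬S ↑ ¬Q = F ↑ F = T
P ↔ (¬S ↑ ¬Q) = F ↔ T = F
¬R = ¬T = F
(P ↔ (¬S ↑ ¬Q)) ↑ ¬R = F ↑ F = T
((P ↔ (¬S ↑ ¬Q)) ↑ ¬R) ∧ Q = T ∧ T = T
Thus (C) is true.

3 of the 3 statements are true ((A), (B), (C)).

3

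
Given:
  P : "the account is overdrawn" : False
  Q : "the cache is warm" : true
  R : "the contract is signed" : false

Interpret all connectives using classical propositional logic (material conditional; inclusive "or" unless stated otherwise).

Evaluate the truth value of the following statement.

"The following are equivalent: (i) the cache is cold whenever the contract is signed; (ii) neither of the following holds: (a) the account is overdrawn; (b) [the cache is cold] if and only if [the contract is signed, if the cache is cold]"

Values: R=False, Q=True, P=False.
Formalization: (R -> not Q) iff (P nor (not Q iff (not Q -> R)))

not Q = not True = False
R -> not Q = False -> False = True
not Q = not True = False
not Q = not True = False
not Q -> R = False -> False = True
not Q iff (not Q -> R) = False iff True = False
P nor (not Q iff (not Q -> R)) = False nor False = True
(R -> not Q) iff (P nor (not Q iff (not Q -> R))) = True iff True = True

True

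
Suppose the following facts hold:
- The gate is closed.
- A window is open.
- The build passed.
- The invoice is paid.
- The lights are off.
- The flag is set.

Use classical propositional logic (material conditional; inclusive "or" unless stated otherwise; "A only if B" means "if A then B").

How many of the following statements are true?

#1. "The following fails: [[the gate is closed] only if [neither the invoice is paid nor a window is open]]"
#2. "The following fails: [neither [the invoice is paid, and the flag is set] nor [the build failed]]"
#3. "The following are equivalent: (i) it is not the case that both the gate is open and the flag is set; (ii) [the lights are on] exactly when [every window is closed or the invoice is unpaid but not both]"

3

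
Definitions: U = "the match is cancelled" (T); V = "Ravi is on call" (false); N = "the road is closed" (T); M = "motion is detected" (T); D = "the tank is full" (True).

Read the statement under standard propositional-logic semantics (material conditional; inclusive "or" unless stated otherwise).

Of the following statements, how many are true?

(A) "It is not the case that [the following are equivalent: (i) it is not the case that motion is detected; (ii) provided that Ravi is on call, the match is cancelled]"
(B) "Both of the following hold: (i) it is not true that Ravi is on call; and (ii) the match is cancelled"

2

(A): Formalization: ¬(¬M ↔ (V → U))

¬M = ¬T = F
V → U = F → T = T
¬M ↔ (V → U) = F ↔ T = F
¬(¬M ↔ (V → U)) = ¬F = T
Hence (A) is true.

(B): Parsed as ¬V ∧ U

¬V = ¬F = T
¬V ∧ U = T ∧ T = T
Hence (B) is true.

True statements: 2.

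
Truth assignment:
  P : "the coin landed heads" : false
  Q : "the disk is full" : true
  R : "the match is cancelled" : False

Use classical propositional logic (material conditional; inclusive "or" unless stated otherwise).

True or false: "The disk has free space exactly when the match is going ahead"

This is ~Q <-> ~R.

~Q = ~T = F
~R = ~F = T
~Q <-> ~R = F <-> T = F

false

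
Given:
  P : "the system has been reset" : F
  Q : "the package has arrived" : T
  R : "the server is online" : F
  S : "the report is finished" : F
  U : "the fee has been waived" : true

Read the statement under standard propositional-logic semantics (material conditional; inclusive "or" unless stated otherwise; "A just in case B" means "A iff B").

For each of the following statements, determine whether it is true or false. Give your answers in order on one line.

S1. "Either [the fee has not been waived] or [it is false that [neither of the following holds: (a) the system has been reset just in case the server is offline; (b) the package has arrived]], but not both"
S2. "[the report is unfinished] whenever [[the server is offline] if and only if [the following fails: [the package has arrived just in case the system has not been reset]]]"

S1: This is ~U xor ~((P <-> ~R) nor Q).

~U = ~T = F
~R = ~F = T
P <-> ~R = F <-> T = F
(P <-> ~R) nor Q = F nor T = F
~((P <-> ~R) nor Q) = ~F = T
~U xor ~((P <-> ~R) nor Q) = F xor T = T
So S1 is true.

S2: This is (~R <-> ~(Q <-> ~P)) -> ~S.

~R = ~F = T
~P = ~F = T
Q <-> ~P = T <-> T = T
~(Q <-> ~P) = ~T = F
~R <-> ~(Q <-> ~P) = T <-> F = F
~S = ~F = T
(~R <-> ~(Q <-> ~P)) -> ~S = F -> T = T
Thus S2 is true.

S1 true; S2 true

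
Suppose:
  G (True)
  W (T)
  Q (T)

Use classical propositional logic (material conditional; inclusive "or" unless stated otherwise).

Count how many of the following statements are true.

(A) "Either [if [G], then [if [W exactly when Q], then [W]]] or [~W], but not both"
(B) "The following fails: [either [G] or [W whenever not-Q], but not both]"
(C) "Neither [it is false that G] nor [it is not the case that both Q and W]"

(A): This is (G → ((W ↔ Q) → W)) ⊕ ¬W.

W ↔ Q = T ↔ T = T
(W ↔ Q) → W = T → T = T
G → ((W ↔ Q) → W) = T → T = T
¬W = ¬T = F
(G → ((W ↔ Q) → W)) ⊕ ¬W = T ⊕ F = T
Hence (A) is true.

(B): This is ¬(G ⊕ (¬Q → W)).

¬Q = ¬T = F
¬Q → W = F → T = T
G ⊕ (¬Q → W) = T ⊕ T = F
¬(G ⊕ (¬Q → W)) = ¬F = T
Thus (B) is true.

(C): Formalization: ¬G ↓ (Q ↑ W)

¬G = ¬T = F
Q ↑ W = T ↑ T = F
¬G ↓ (Q ↑ W) = F ↓ F = T
So (C) is true.

True statements: 3 ((A), (B), (C)).

3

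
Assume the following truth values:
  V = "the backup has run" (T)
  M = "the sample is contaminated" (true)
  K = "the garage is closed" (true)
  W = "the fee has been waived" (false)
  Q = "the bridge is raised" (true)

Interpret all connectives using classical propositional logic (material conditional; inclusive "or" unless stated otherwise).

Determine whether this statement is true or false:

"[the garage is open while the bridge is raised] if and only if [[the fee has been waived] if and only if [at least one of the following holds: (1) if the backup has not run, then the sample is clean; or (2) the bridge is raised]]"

The statement is true.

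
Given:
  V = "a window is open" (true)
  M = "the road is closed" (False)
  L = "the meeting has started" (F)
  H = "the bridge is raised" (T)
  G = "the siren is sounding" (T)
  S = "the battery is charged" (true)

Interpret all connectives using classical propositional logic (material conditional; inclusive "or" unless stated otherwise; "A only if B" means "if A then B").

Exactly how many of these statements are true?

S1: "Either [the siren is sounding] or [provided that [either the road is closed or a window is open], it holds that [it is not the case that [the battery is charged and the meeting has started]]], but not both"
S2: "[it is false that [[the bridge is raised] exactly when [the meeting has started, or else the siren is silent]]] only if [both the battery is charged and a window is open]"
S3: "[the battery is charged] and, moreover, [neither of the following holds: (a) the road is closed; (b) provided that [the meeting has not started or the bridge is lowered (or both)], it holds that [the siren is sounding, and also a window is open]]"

S1: Parsed as G ⊕ ((M ∨ V) → ¬(S ∧ L))

M ∨ V = F ∨ T = T
S ∧ L = T ∧ F = F
¬(S ∧ L) = ¬F = T
(M ∨ V) → ¬(S ∧ L) = T → T = T
G ⊕ ((M ∨ V) → ¬(S ∧ L)) = T ⊕ T = F
Thus S1 is false.

S2: Parsed as ¬(H ↔ (L ∨ ¬G)) → (S ∧ V)

¬G = ¬T = F
L ∨ ¬G = F ∨ F = F
H ↔ (L ∨ ¬G) = T ↔ F = F
¬(H ↔ (L ∨ ¬G)) = ¬F = T
S ∧ V = T ∧ T = T
¬(H ↔ (L ∨ ¬G)) → (S ∧ V) = T → T = T
Hence S2 is true.

S3: In symbols: S ∧ (M ↓ ((¬L ∨ ¬H) → (G ∧ V)))

¬L = ¬F = T
¬H = ¬T = F
¬L ∨ ¬H = T ∨ F = T
G ∧ V = T ∧ T = T
(¬L ∨ ¬H) → (G ∧ V) = T → T = T
M ↓ ((¬L ∨ ¬H) → (G ∧ V)) = F ↓ T = F
S ∧ (M ↓ ((¬L ∨ ¬H) → (G ∧ V))) = T ∧ F = F
Hence S3 is false.

Count: 1.

1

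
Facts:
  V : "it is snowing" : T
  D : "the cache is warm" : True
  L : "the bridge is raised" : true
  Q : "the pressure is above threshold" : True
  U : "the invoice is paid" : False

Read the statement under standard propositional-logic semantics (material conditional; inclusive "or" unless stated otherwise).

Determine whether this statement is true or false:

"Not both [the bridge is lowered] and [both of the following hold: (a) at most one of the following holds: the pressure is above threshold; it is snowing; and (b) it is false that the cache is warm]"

In symbols: ¬L ↑ ((Q ↑ V) ∧ ¬D)

¬L = ¬T = F
Q ↑ V = T ↑ T = F
¬D = ¬T = F
(Q ↑ V) ∧ ¬D = F ∧ F = F
¬L ↑ ((Q ↑ V) ∧ ¬D) = F ↑ F = T

The statement is true.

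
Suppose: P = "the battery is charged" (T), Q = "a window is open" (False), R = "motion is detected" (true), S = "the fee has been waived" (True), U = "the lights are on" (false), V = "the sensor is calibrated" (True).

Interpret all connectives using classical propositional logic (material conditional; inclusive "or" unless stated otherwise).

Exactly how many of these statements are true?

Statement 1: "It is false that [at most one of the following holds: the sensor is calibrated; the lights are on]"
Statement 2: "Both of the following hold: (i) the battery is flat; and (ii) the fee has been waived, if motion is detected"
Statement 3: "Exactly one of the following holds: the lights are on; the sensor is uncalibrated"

Statement 1: This is ¬(V ↑ U).

V ↑ U = T ↑ F = T
¬(V ↑ U) = ¬T = F
So Statement 1 is false.

Statement 2: This is ¬P ∧ (R → S).

¬P = ¬T = F
R → S = T → T = T
¬P ∧ (R → S) = F ∧ T = F
Hence Statement 2 is false.

Statement 3: In symbols: U ⊕ ¬V

¬V = ¬T = F
U ⊕ ¬V = F ⊕ F = F
Thus Statement 3 is false.

0 of the 3 statements are true (none).

0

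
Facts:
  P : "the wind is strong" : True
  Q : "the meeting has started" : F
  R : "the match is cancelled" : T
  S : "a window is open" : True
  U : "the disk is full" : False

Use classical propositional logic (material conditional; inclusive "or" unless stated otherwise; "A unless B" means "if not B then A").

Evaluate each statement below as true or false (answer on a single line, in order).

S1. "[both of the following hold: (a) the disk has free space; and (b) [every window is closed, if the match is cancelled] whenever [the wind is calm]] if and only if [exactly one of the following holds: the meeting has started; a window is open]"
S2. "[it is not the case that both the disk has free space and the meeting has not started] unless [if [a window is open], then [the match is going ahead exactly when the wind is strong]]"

S1: Formalization: (¬U ∧ (¬P → (R → ¬S))) ↔ (Q ⊕ S)

¬U = ¬F = T
¬P = ¬T = F
¬S = ¬T = F
R → ¬S = T → F = F
¬P → (R → ¬S) = F → F = T
¬U ∧ (¬P → (R → ¬S)) = T ∧ T = T
Q ⊕ S = F ⊕ T = T
(¬U ∧ (¬P → (R → ¬S))) ↔ (Q ⊕ S) = T ↔ T = T
Thus S1 is true.

S2: In symbols: (¬U ↑ ¬Q) ∨ (S → (¬R ↔ P))

¬U = ¬F = T
¬Q = ¬F = T
¬U ↑ ¬Q = T ↑ T = F
¬R = ¬T = F
¬R ↔ P = F ↔ T = F
S → (¬R ↔ P) = T → F = F
(¬U ↑ ¬Q) ∨ (S → (¬R ↔ P)) = F ∨ F = F
Thus S2 is false.

S1 True; S2 False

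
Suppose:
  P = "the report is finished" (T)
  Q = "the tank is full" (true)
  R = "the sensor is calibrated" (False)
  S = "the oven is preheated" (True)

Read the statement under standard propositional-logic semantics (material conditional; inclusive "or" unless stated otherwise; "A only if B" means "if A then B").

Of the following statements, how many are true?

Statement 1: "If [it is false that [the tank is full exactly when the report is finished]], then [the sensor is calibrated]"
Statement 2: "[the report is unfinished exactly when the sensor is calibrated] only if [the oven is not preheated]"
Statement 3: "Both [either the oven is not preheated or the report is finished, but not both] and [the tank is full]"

2

Statement 1: Parsed as not (Q iff P) -> R

Q iff P = True iff True = True
not (Q iff P) = not True = False
not (Q iff P) -> R = False -> False = True
Thus Statement 1 is true.

Statement 2: This is (not P iff R) -> not S.

not P = not True = False
not P iff R = False iff False = True
not S = not True = False
(not P iff R) -> not S = True -> False = False
Hence Statement 2 is false.

Statement 3: In symbols: (not S xor P) and Q

not S = not True = False
not S xor P = False xor True = True
(not S xor P) and Q = True and True = True
Thus Statement 3 is true.

2 of the 3 statements are true (Statement 1, Statement 3).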